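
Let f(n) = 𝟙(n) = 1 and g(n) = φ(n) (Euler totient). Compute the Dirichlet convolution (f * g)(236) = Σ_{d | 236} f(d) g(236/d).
(𝟙 * φ)(236) = 236

Divisors of 236: [1, 2, 4, 59, 118, 236]. For each d | 236:
  d = 1: 𝟙(1) · φ(236/1) = 1 · 116 = 116
  d = 2: 𝟙(2) · φ(236/2) = 1 · 58 = 58
  d = 4: 𝟙(4) · φ(236/4) = 1 · 58 = 58
  d = 59: 𝟙(59) · φ(236/59) = 1 · 2 = 2
  d = 118: 𝟙(118) · φ(236/118) = 1 · 1 = 1
  d = 236: 𝟙(236) · φ(236/236) = 1 · 1 = 1
Summing: (𝟙 * φ)(236) = 116 + 58 + 58 + 2 + 1 + 1 = 236.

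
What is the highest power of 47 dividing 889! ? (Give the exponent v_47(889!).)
v_47(889!) = 18

Legendre's formula: v_p(n!) = Σ_{k ≥ 1} ⌊n / p^k⌋. For p = 47, n = 889, the terms are:
  ⌊889/47^1⌋ = ⌊889/47⌋ = 18
(the next term ⌊889/47^2⌋ = 0, terminating the sum). Summing: v_47(889!) = 18 = 18.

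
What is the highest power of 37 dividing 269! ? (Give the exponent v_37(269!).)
v_37(269!) = 7

Legendre's formula: v_p(n!) = Σ_{k ≥ 1} ⌊n / p^k⌋. For p = 37, n = 269, the terms are:
  ⌊269/37^1⌋ = ⌊269/37⌋ = 7
(the next term ⌊269/37^2⌋ = 0, terminating the sum). Summing: v_37(269!) = 7 = 7.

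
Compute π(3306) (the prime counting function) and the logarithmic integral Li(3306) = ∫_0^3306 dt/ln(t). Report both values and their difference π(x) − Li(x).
π(3306) = 464;  Li(3306) ≈ 480.75;  π(x) − Li(x) ≈ -16.75.

Direct count of primes ≤ 3306 gives π(3306) = 464. Numerical evaluation of the logarithmic integral gives Li(3306) ≈ 480.75. The difference π(x) − Li(x) ≈ -16.75 is typically negative for small/moderate x (Li(x) overestimates), though Littlewood's theorem shows this sign changes infinitely often.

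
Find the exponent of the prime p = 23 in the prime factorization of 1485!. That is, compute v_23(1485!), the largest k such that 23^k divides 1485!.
v_23(1485!) = 66

Legendre's formula: v_p(n!) = Σ_{k ≥ 1} ⌊n / p^k⌋. For p = 23, n = 1485, the terms are:
  ⌊1485/23^1⌋ = ⌊1485/23⌋ = 64
  ⌊1485/23^2⌋ = ⌊1485/529⌋ = 2
(the next term ⌊1485/23^3⌋ = 0, terminating the sum). Summing: v_23(1485!) = 64 + 2 = 66.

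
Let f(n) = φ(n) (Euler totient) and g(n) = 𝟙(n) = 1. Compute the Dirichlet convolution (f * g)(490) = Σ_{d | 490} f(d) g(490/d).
(φ * 𝟙)(490) = 490

Divisors of 490: [1, 2, 5, 7, 10, 14, 35, 49, 70, 98, 245, 490]. For each d | 490:
  d = 1: φ(1) · 𝟙(490/1) = 1 · 1 = 1
  d = 2: φ(2) · 𝟙(490/2) = 1 · 1 = 1
  d = 5: φ(5) · 𝟙(490/5) = 4 · 1 = 4
  d = 7: φ(7) · 𝟙(490/7) = 6 · 1 = 6
  d = 10: φ(10) · 𝟙(490/10) = 4 · 1 = 4
  d = 14: φ(14) · 𝟙(490/14) = 6 · 1 = 6
  d = 35: φ(35) · 𝟙(490/35) = 24 · 1 = 24
  d = 49: φ(49) · 𝟙(490/49) = 42 · 1 = 42
  d = 70: φ(70) · 𝟙(490/70) = 24 · 1 = 24
  d = 98: φ(98) · 𝟙(490/98) = 42 · 1 = 42
  d = 245: φ(245) · 𝟙(490/245) = 168 · 1 = 168
  d = 490: φ(490) · 𝟙(490/490) = 168 · 1 = 168
Summing: (φ * 𝟙)(490) = 1 + 1 + 4 + 6 + 4 + 6 + 24 + 42 + 24 + 42 + 168 + 168 = 490.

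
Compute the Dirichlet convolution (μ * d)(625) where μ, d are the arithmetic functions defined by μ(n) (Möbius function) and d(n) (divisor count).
(μ * d)(625) = 1

Divisors of 625: [1, 5, 25, 125, 625]. For each d | 625:
  d = 1: μ(1) · d(625/1) = 1 · 5 = 5
  d = 5: μ(5) · d(625/5) = -1 · 4 = -4
  d = 25: μ(25) · d(625/25) = 0 · 3 = 0
  d = 125: μ(125) · d(625/125) = 0 · 2 = 0
  d = 625: μ(625) · d(625/625) = 0 · 1 = 0
Summing: (μ * d)(625) = 5 + -4 + 0 + 0 + 0 = 1.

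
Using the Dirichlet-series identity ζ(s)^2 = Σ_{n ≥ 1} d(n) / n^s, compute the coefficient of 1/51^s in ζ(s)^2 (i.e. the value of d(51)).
d(51) = 4

ζ(s)^2 = (Σ 1/m^s)(Σ 1/k^s). The coefficient of 1/n^s in the product is the number of ordered pairs (m, k) with mk = n, which equals d(n). For n = 51, divisors are [1, 3, 17, 51], so d(51) = 4.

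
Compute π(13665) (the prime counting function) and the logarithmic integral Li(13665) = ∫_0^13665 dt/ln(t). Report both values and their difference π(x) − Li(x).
π(13665) = 1613;  Li(13665) ≈ 1637.12;  π(x) − Li(x) ≈ -24.12.

Direct count of primes ≤ 13665 gives π(13665) = 1613. Numerical evaluation of the logarithmic integral gives Li(13665) ≈ 1637.12. The difference π(x) − Li(x) ≈ -24.12 is typically negative for small/moderate x (Li(x) overestimates), though Littlewood's theorem shows this sign changes infinitely often.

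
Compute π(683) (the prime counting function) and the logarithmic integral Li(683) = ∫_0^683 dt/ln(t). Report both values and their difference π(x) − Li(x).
π(683) = 124;  Li(683) ≈ 130.49;  π(x) − Li(x) ≈ -6.49.

Direct count of primes ≤ 683 gives π(683) = 124. Numerical evaluation of the logarithmic integral gives Li(683) ≈ 130.49. The difference π(x) − Li(x) ≈ -6.49 is typically negative for small/moderate x (Li(x) overestimates), though Littlewood's theorem shows this sign changes infinitely often.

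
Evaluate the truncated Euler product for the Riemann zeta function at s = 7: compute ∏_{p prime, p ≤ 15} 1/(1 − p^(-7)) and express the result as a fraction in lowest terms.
∏ = 3823532992398595385956921875/3791873603058129477401581447

The primes p ≤ 15 are [2, 3, 5, 7, 11, 13]. For each prime, (1 − 1/p^7)^(-1) = p^7 / (p^7 − 1). The product is (1 − 1/2^7)^(-1), (1 − 1/3^7)^(-1), (1 − 1/5^7)^(-1), (1 − 1/7^7)^(-1), (1 − 1/11^7)^(-1), (1 − 1/13^7)^(-1) = ∏ p^7 / (p^7 − 1) = 3823532992398595385956921875/3791873603058129477401581447.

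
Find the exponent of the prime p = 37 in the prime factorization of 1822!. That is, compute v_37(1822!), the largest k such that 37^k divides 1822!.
v_37(1822!) = 50

Legendre's formula: v_p(n!) = Σ_{k ≥ 1} ⌊n / p^k⌋. For p = 37, n = 1822, the terms are:
  ⌊1822/37^1⌋ = ⌊1822/37⌋ = 49
  ⌊1822/37^2⌋ = ⌊1822/1369⌋ = 1
(the next term ⌊1822/37^3⌋ = 0, terminating the sum). Summing: v_37(1822!) = 49 + 1 = 50.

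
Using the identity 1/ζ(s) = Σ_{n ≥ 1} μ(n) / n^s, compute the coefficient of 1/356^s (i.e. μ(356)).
μ(356) = 0

Factor n = 356 = 2^2 · 89. μ(n) = 0 if any exponent ≥ 2 (not squarefree); otherwise μ(n) = (−1)^{ω(n)} where ω(n) is the number of distinct prime factors. Applying: μ(356) = 0.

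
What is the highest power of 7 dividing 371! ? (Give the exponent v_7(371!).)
v_7(371!) = 61

Legendre's formula: v_p(n!) = Σ_{k ≥ 1} ⌊n / p^k⌋. For p = 7, n = 371, the terms are:
  ⌊371/7^1⌋ = ⌊371/7⌋ = 53
  ⌊371/7^2⌋ = ⌊371/49⌋ = 7
  ⌊371/7^3⌋ = ⌊371/343⌋ = 1
(the next term ⌊371/7^4⌋ = 0, terminating the sum). Summing: v_7(371!) = 53 + 7 + 1 = 61.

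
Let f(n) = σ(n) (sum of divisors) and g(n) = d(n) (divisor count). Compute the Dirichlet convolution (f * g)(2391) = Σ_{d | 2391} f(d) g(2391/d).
(σ * d)(2391) = 4800

Divisors of 2391: [1, 3, 797, 2391]. For each d | 2391:
  d = 1: σ(1) · d(2391/1) = 1 · 4 = 4
  d = 3: σ(3) · d(2391/3) = 4 · 2 = 8
  d = 797: σ(797) · d(2391/797) = 798 · 2 = 1596
  d = 2391: σ(2391) · d(2391/2391) = 3192 · 1 = 3192
Summing: (σ * d)(2391) = 4 + 8 + 1596 + 3192 = 4800.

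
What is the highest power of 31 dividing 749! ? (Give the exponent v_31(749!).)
v_31(749!) = 24

Legendre's formula: v_p(n!) = Σ_{k ≥ 1} ⌊n / p^k⌋. For p = 31, n = 749, the terms are:
  ⌊749/31^1⌋ = ⌊749/31⌋ = 24
(the next term ⌊749/31^2⌋ = 0, terminating the sum). Summing: v_31(749!) = 24 = 24.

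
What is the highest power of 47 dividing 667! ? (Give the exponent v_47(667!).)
v_47(667!) = 14

Legendre's formula: v_p(n!) = Σ_{k ≥ 1} ⌊n / p^k⌋. For p = 47, n = 667, the terms are:
  ⌊667/47^1⌋ = ⌊667/47⌋ = 14
(the next term ⌊667/47^2⌋ = 0, terminating the sum). Summing: v_47(667!) = 14 = 14.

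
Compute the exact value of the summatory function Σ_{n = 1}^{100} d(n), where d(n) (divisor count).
Σ_{n ≤ 100} d(n) = 482

Compute d(n) for each 1 ≤ n ≤ 100: d(1) = 1, d(2) = 2, d(3) = 2, d(4) = 3, d(5) = 2, d(6) = 4, d(7) = 2, d(8) = 4, d(9) = 3, d(10) = 4, d(11) = 2, d(12) = 6, d(13) = 2, d(14) = 4, d(15) = 4, d(16) = 5, d(17) = 2, d(18) = 6, d(19) = 2, d(20) = 6, d(21) = 4, d(22) = 4, d(23) = 2, d(24) = 8, d(25) = 3, d(26) = 4, d(27) = 4, d(28) = 6, d(29) = 2, d(30) = 8, d(31) = 2, d(32) = 6, d(33) = 4, d(34) = 4, d(35) = 4, d(36) = 9, d(37) = 2, d(38) = 4, d(39) = 4, d(40) = 8, d(41) = 2, d(42) = 8, d(43) = 2, d(44) = 6, d(45) = 6, d(46) = 4, d(47) = 2, d(48) = 10, d(49) = 3, d(50) = 6, d(51) = 4, d(52) = 6, d(53) = 2, d(54) = 8, d(55) = 4, d(56) = 8, d(57) = 4, d(58) = 4, d(59) = 2, d(60) = 12, d(61) = 2, d(62) = 4, d(63) = 6, d(64) = 7, d(65) = 4, d(66) = 8, d(67) = 2, d(68) = 6, d(69) = 4, d(70) = 8, d(71) = 2, d(72) = 12, d(73) = 2, d(74) = 4, d(75) = 6, d(76) = 6, d(77) = 4, d(78) = 8, d(79) = 2, d(80) = 10, d(81) = 5, d(82) = 4, d(83) = 2, d(84) = 12, d(85) = 4, d(86) = 4, d(87) = 4, d(88) = 8, d(89) = 2, d(90) = 12, d(91) = 4, d(92) = 6, d(93) = 4, d(94) = 4, d(95) = 4, d(96) = 12, d(97) = 2, d(98) = 6, d(99) = 6, d(100) = 9. Summing all 100 values: 482. (Dirichlet's divisor formula: Σ_{n ≤ x} d(n) = x ln(x) + (2γ − 1) x + O(√x). For x = 100, the asymptotic estimate is ≈ 475.96.)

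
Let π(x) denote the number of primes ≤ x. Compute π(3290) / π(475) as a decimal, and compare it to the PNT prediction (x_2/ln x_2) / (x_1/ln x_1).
π(3290)/π(475) = 462/91 ≈ 5.0769;  PNT prediction ≈ 5.2711.

π(475) = 91 and π(3290) = 462, so π(3290)/π(475) ≈ 5.0769. The PNT-predicted ratio is (3290/ln(3290)) / (475/ln(475)) ≈ 5.2711. The two agree to within a few percent, as expected.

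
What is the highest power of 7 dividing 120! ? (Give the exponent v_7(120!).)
v_7(120!) = 19

Legendre's formula: v_p(n!) = Σ_{k ≥ 1} ⌊n / p^k⌋. For p = 7, n = 120, the terms are:
  ⌊120/7^1⌋ = ⌊120/7⌋ = 17
  ⌊120/7^2⌋ = ⌊120/49⌋ = 2
(the next term ⌊120/7^3⌋ = 0, terminating the sum). Summing: v_7(120!) = 17 + 2 = 19.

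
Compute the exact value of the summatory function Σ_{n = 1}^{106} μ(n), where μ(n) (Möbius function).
Σ_{n ≤ 106} μ(n) = -2

Compute μ(n) for each 1 ≤ n ≤ 106: μ(1) = 1, μ(2) = -1, μ(3) = -1, μ(4) = 0, μ(5) = -1, μ(6) = 1, μ(7) = -1, μ(8) = 0, μ(9) = 0, μ(10) = 1, μ(11) = -1, μ(12) = 0, μ(13) = -1, μ(14) = 1, μ(15) = 1, μ(16) = 0, μ(17) = -1, μ(18) = 0, μ(19) = -1, μ(20) = 0, μ(21) = 1, μ(22) = 1, μ(23) = -1, μ(24) = 0, μ(25) = 0, μ(26) = 1, μ(27) = 0, μ(28) = 0, μ(29) = -1, μ(30) = -1, μ(31) = -1, μ(32) = 0, μ(33) = 1, μ(34) = 1, μ(35) = 1, μ(36) = 0, μ(37) = -1, μ(38) = 1, μ(39) = 1, μ(40) = 0, μ(41) = -1, μ(42) = -1, μ(43) = -1, μ(44) = 0, μ(45) = 0, μ(46) = 1, μ(47) = -1, μ(48) = 0, μ(49) = 0, μ(50) = 0, μ(51) = 1, μ(52) = 0, μ(53) = -1, μ(54) = 0, μ(55) = 1, μ(56) = 0, μ(57) = 1, μ(58) = 1, μ(59) = -1, μ(60) = 0, μ(61) = -1, μ(62) = 1, μ(63) = 0, μ(64) = 0, μ(65) = 1, μ(66) = -1, μ(67) = -1, μ(68) = 0, μ(69) = 1, μ(70) = -1, μ(71) = -1, μ(72) = 0, μ(73) = -1, μ(74) = 1, μ(75) = 0, μ(76) = 0, μ(77) = 1, μ(78) = -1, μ(79) = -1, μ(80) = 0, μ(81) = 0, μ(82) = 1, μ(83) = -1, μ(84) = 0, μ(85) = 1, μ(86) = 1, μ(87) = 1, μ(88) = 0, μ(89) = -1, μ(90) = 0, μ(91) = 1, μ(92) = 0, μ(93) = 1, μ(94) = 1, μ(95) = 1, μ(96) = 0, μ(97) = -1, μ(98) = 0, μ(99) = 0, μ(100) = 0, μ(101) = -1, μ(102) = -1, μ(103) = -1, μ(104) = 0, μ(105) = -1, μ(106) = 1. Summing all 106 values: -2. (Mertens function M(x) = Σ_{n ≤ x} μ(n); on average M(x) should be small (PNT ⟺ M(x) = o(x)).)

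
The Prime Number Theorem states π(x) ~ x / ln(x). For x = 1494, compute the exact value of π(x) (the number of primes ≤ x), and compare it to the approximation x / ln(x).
π(1494) = 238;  x/ln(x) ≈ 204.40;  relative error ≈ 14.12%.

Directly count primes up to 1494: π(1494) = 238. The PNT approximation gives 1494/ln(1494) ≈ 1494/7.30921 ≈ 204.40. Relative error (π(x) − x/ln(x)) / π(x) ≈ 14.12%; the approximation is known to undercount slightly (Li(x) is a better estimate).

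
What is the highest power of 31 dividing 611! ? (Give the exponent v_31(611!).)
v_31(611!) = 19

Legendre's formula: v_p(n!) = Σ_{k ≥ 1} ⌊n / p^k⌋. For p = 31, n = 611, the terms are:
  ⌊611/31^1⌋ = ⌊611/31⌋ = 19
(the next term ⌊611/31^2⌋ = 0, terminating the sum). Summing: v_31(611!) = 19 = 19.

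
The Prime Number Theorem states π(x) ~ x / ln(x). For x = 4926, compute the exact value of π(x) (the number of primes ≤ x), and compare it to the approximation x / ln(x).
π(4926) = 657;  x/ln(x) ≈ 579.37;  relative error ≈ 11.82%.

Directly count primes up to 4926: π(4926) = 657. The PNT approximation gives 4926/ln(4926) ≈ 4926/8.50228 ≈ 579.37. Relative error (π(x) − x/ln(x)) / π(x) ≈ 11.82%; the approximation is known to undercount slightly (Li(x) is a better estimate).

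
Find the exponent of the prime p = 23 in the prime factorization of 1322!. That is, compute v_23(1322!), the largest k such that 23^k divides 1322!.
v_23(1322!) = 59

Legendre's formula: v_p(n!) = Σ_{k ≥ 1} ⌊n / p^k⌋. For p = 23, n = 1322, the terms are:
  ⌊1322/23^1⌋ = ⌊1322/23⌋ = 57
  ⌊1322/23^2⌋ = ⌊1322/529⌋ = 2
(the next term ⌊1322/23^3⌋ = 0, terminating the sum). Summing: v_23(1322!) = 57 + 2 = 59.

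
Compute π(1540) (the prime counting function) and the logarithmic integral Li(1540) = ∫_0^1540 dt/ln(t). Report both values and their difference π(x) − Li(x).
π(1540) = 242;  Li(1540) ≈ 253.27;  π(x) − Li(x) ≈ -11.27.

Direct count of primes ≤ 1540 gives π(1540) = 242. Numerical evaluation of the logarithmic integral gives Li(1540) ≈ 253.27. The difference π(x) − Li(x) ≈ -11.27 is typically negative for small/moderate x (Li(x) overestimates), though Littlewood's theorem shows this sign changes infinitely often.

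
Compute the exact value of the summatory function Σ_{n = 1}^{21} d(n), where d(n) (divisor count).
Σ_{n ≤ 21} d(n) = 70

Compute d(n) for each 1 ≤ n ≤ 21: d(1) = 1, d(2) = 2, d(3) = 2, d(4) = 3, d(5) = 2, d(6) = 4, d(7) = 2, d(8) = 4, d(9) = 3, d(10) = 4, d(11) = 2, d(12) = 6, d(13) = 2, d(14) = 4, d(15) = 4, d(16) = 5, d(17) = 2, d(18) = 6, d(19) = 2, d(20) = 6, d(21) = 4. Summing all 21 values: 70. (Dirichlet's divisor formula: Σ_{n ≤ x} d(n) = x ln(x) + (2γ − 1) x + O(√x). For x = 21, the asymptotic estimate is ≈ 67.18.)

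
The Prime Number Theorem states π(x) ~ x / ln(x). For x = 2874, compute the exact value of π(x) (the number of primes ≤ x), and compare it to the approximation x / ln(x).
π(2874) = 416;  x/ln(x) ≈ 360.90;  relative error ≈ 13.25%.

Directly count primes up to 2874: π(2874) = 416. The PNT approximation gives 2874/ln(2874) ≈ 2874/7.96346 ≈ 360.90. Relative error (π(x) − x/ln(x)) / π(x) ≈ 13.25%; the approximation is known to undercount slightly (Li(x) is a better estimate).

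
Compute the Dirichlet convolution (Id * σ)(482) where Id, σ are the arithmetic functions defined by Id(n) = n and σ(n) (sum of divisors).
(Id * σ)(482) = 2415

Divisors of 482: [1, 2, 241, 482]. For each d | 482:
  d = 1: Id(1) · σ(482/1) = 1 · 726 = 726
  d = 2: Id(2) · σ(482/2) = 2 · 242 = 484
  d = 241: Id(241) · σ(482/241) = 241 · 3 = 723
  d = 482: Id(482) · σ(482/482) = 482 · 1 = 482
Summing: (Id * σ)(482) = 726 + 484 + 723 + 482 = 2415.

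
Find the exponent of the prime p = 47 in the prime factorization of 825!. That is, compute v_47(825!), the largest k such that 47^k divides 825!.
v_47(825!) = 17

Legendre's formula: v_p(n!) = Σ_{k ≥ 1} ⌊n / p^k⌋. For p = 47, n = 825, the terms are:
  ⌊825/47^1⌋ = ⌊825/47⌋ = 17
(the next term ⌊825/47^2⌋ = 0, terminating the sum). Summing: v_47(825!) = 17 = 17.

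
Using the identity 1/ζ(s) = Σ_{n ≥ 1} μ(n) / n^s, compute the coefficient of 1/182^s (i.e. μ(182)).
μ(182) = -1

Factor n = 182 = 2 · 7 · 13. μ(n) = 0 if any exponent ≥ 2 (not squarefree); otherwise μ(n) = (−1)^{ω(n)} where ω(n) is the number of distinct prime factors. Applying: μ(182) = -1.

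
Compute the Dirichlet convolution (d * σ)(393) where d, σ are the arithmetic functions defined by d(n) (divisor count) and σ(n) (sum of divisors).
(d * σ)(393) = 804

Divisors of 393: [1, 3, 131, 393]. For each d | 393:
  d = 1: d(1) · σ(393/1) = 1 · 528 = 528
  d = 3: d(3) · σ(393/3) = 2 · 132 = 264
  d = 131: d(131) · σ(393/131) = 2 · 4 = 8
  d = 393: d(393) · σ(393/393) = 4 · 1 = 4
Summing: (d * σ)(393) = 528 + 264 + 8 + 4 = 804.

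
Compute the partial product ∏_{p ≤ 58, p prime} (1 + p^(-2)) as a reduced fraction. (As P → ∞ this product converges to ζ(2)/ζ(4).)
∏ = 5396954168104720000000000/3563579332076505044832837

The primes p ≤ 58 are [2, 3, 5, 7, 11, 13, 17, 19, 23, 29, 31, 37, 41, 43, 47, 53]. For each, (1 + 1/p^2) = (p^2 + 1)/p^2. Multiplying these fractions over p ∈ [2, 3, 5, 7, 11, 13, 17, 19, 23, 29, 31, 37, 41, 43, 47, 53] gives 5396954168104720000000000/3563579332076505044832837. (In the limit P → ∞ this tends to ζ(2)/ζ(4).)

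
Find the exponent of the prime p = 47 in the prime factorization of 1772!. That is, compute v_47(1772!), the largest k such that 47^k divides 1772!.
v_47(1772!) = 37

Legendre's formula: v_p(n!) = Σ_{k ≥ 1} ⌊n / p^k⌋. For p = 47, n = 1772, the terms are:
  ⌊1772/47^1⌋ = ⌊1772/47⌋ = 37
(the next term ⌊1772/47^2⌋ = 0, terminating the sum). Summing: v_47(1772!) = 37 = 37.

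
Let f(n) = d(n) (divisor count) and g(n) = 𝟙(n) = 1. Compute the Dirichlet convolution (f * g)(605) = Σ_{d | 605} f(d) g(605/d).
(d * 𝟙)(605) = 18

Divisors of 605: [1, 5, 11, 55, 121, 605]. For each d | 605:
  d = 1: d(1) · 𝟙(605/1) = 1 · 1 = 1
  d = 5: d(5) · 𝟙(605/5) = 2 · 1 = 2
  d = 11: d(11) · 𝟙(605/11) = 2 · 1 = 2
  d = 55: d(55) · 𝟙(605/55) = 4 · 1 = 4
  d = 121: d(121) · 𝟙(605/121) = 3 · 1 = 3
  d = 605: d(605) · 𝟙(605/605) = 6 · 1 = 6
Summing: (d * 𝟙)(605) = 1 + 2 + 2 + 4 + 3 + 6 = 18.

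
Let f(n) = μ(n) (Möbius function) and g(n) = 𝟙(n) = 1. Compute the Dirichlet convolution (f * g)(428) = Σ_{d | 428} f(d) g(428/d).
(μ * 𝟙)(428) = 0

Divisors of 428: [1, 2, 4, 107, 214, 428]. For each d | 428:
  d = 1: μ(1) · 𝟙(428/1) = 1 · 1 = 1
  d = 2: μ(2) · 𝟙(428/2) = -1 · 1 = -1
  d = 4: μ(4) · 𝟙(428/4) = 0 · 1 = 0
  d = 107: μ(107) · 𝟙(428/107) = -1 · 1 = -1
  d = 214: μ(214) · 𝟙(428/214) = 1 · 1 = 1
  d = 428: μ(428) · 𝟙(428/428) = 0 · 1 = 0
Summing: (μ * 𝟙)(428) = 1 + -1 + 0 + -1 + 1 + 0 = 0.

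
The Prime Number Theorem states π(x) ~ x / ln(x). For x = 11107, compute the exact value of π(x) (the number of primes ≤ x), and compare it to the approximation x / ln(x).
π(11107) = 1345;  x/ln(x) ≈ 1192.34;  relative error ≈ 11.35%.

Directly count primes up to 11107: π(11107) = 1345. The PNT approximation gives 11107/ln(11107) ≈ 11107/9.31533 ≈ 1192.34. Relative error (π(x) − x/ln(x)) / π(x) ≈ 11.35%; the approximation is known to undercount slightly (Li(x) is a better estimate).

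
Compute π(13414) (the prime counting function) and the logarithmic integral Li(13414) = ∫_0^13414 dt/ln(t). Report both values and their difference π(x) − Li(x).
π(13414) = 1590;  Li(13414) ≈ 1610.74;  π(x) − Li(x) ≈ -20.74.

Direct count of primes ≤ 13414 gives π(13414) = 1590. Numerical evaluation of the logarithmic integral gives Li(13414) ≈ 1610.74. The difference π(x) − Li(x) ≈ -20.74 is typically negative for small/moderate x (Li(x) overestimates), though Littlewood's theorem shows this sign changes infinitely often.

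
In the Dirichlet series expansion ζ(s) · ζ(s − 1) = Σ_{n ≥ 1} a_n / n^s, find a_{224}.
σ(224) = 504

In the product (Σ m^0/m^s)(Σ k / k^s) = Σ (Σ_{d | n} d) / n^s, the coefficient of 1/n^s is σ(n) = Σ_{d | n} d. For n = 224, divisors are [1, 2, 4, 7, 8, 14, 16, 28, 32, 56, 112, 224]; summing: σ(224) = 504.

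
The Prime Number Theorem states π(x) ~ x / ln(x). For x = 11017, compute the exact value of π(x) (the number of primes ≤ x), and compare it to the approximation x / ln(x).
π(11017) = 1336;  x/ln(x) ≈ 1183.71;  relative error ≈ 11.40%.

Directly count primes up to 11017: π(11017) = 1336. The PNT approximation gives 11017/ln(11017) ≈ 11017/9.30719 ≈ 1183.71. Relative error (π(x) − x/ln(x)) / π(x) ≈ 11.40%; the approximation is known to undercount slightly (Li(x) is a better estimate).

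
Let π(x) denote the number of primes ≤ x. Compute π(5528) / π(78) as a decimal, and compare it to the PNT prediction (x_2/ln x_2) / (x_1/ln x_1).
π(5528)/π(78) = 731/21 ≈ 34.8095;  PNT prediction ≈ 35.8300.

π(78) = 21 and π(5528) = 731, so π(5528)/π(78) ≈ 34.8095. The PNT-predicted ratio is (5528/ln(5528)) / (78/ln(78)) ≈ 35.8300. The two agree to within a few percent, as expected.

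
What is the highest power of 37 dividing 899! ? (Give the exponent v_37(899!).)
v_37(899!) = 24

Legendre's formula: v_p(n!) = Σ_{k ≥ 1} ⌊n / p^k⌋. For p = 37, n = 899, the terms are:
  ⌊899/37^1⌋ = ⌊899/37⌋ = 24
(the next term ⌊899/37^2⌋ = 0, terminating the sum). Summing: v_37(899!) = 24 = 24.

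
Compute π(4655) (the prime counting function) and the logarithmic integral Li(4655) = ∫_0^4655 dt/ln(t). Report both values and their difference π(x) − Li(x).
π(4655) = 629;  Li(4655) ≈ 643.61;  π(x) − Li(x) ≈ -14.61.

Direct count of primes ≤ 4655 gives π(4655) = 629. Numerical evaluation of the logarithmic integral gives Li(4655) ≈ 643.61. The difference π(x) − Li(x) ≈ -14.61 is typically negative for small/moderate x (Li(x) overestimates), though Littlewood's theorem shows this sign changes infinitely often.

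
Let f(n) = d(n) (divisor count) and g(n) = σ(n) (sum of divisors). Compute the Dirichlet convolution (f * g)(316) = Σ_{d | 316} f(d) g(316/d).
(d * σ)(316) = 1312

Divisors of 316: [1, 2, 4, 79, 158, 316]. For each d | 316:
  d = 1: d(1) · σ(316/1) = 1 · 560 = 560
  d = 2: d(2) · σ(316/2) = 2 · 240 = 480
  d = 4: d(4) · σ(316/4) = 3 · 80 = 240
  d = 79: d(79) · σ(316/79) = 2 · 7 = 14
  d = 158: d(158) · σ(316/158) = 4 · 3 = 12
  d = 316: d(316) · σ(316/316) = 6 · 1 = 6
Summing: (d * σ)(316) = 560 + 480 + 240 + 14 + 12 + 6 = 1312.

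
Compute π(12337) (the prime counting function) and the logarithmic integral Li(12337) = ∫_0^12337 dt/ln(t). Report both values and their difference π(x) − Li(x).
π(12337) = 1473;  Li(12337) ≈ 1496.93;  π(x) − Li(x) ≈ -23.93.

Direct count of primes ≤ 12337 gives π(12337) = 1473. Numerical evaluation of the logarithmic integral gives Li(12337) ≈ 1496.93. The difference π(x) − Li(x) ≈ -23.93 is typically negative for small/moderate x (Li(x) overestimates), though Littlewood's theorem shows this sign changes infinitely often.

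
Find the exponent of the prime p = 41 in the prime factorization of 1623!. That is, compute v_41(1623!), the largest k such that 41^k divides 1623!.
v_41(1623!) = 39

Legendre's formula: v_p(n!) = Σ_{k ≥ 1} ⌊n / p^k⌋. For p = 41, n = 1623, the terms are:
  ⌊1623/41^1⌋ = ⌊1623/41⌋ = 39
(the next term ⌊1623/41^2⌋ = 0, terminating the sum). Summing: v_41(1623!) = 39 = 39.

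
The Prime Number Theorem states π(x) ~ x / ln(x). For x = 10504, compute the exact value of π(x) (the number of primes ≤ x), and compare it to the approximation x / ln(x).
π(10504) = 1285;  x/ln(x) ≈ 1134.40;  relative error ≈ 11.72%.

Directly count primes up to 10504: π(10504) = 1285. The PNT approximation gives 10504/ln(10504) ≈ 10504/9.25951 ≈ 1134.40. Relative error (π(x) − x/ln(x)) / π(x) ≈ 11.72%; the approximation is known to undercount slightly (Li(x) is a better estimate).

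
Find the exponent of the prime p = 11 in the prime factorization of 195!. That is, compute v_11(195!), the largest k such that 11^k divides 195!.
v_11(195!) = 18

Legendre's formula: v_p(n!) = Σ_{k ≥ 1} ⌊n / p^k⌋. For p = 11, n = 195, the terms are:
  ⌊195/11^1⌋ = ⌊195/11⌋ = 17
  ⌊195/11^2⌋ = ⌊195/121⌋ = 1
(the next term ⌊195/11^3⌋ = 0, terminating the sum). Summing: v_11(195!) = 17 + 1 = 18.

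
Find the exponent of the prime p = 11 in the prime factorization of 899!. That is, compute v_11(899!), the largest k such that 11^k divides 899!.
v_11(899!) = 88

Legendre's formula: v_p(n!) = Σ_{k ≥ 1} ⌊n / p^k⌋. For p = 11, n = 899, the terms are:
  ⌊899/11^1⌋ = ⌊899/11⌋ = 81
  ⌊899/11^2⌋ = ⌊899/121⌋ = 7
(the next term ⌊899/11^3⌋ = 0, terminating the sum). Summing: v_11(899!) = 81 + 7 = 88.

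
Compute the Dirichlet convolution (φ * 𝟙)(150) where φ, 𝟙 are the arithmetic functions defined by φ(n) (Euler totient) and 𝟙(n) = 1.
(φ * 𝟙)(150) = 150

Divisors of 150: [1, 2, 3, 5, 6, 10, 15, 25, 30, 50, 75, 150]. For each d | 150:
  d = 1: φ(1) · 𝟙(150/1) = 1 · 1 = 1
  d = 2: φ(2) · 𝟙(150/2) = 1 · 1 = 1
  d = 3: φ(3) · 𝟙(150/3) = 2 · 1 = 2
  d = 5: φ(5) · 𝟙(150/5) = 4 · 1 = 4
  d = 6: φ(6) · 𝟙(150/6) = 2 · 1 = 2
  d = 10: φ(10) · 𝟙(150/10) = 4 · 1 = 4
  d = 15: φ(15) · 𝟙(150/15) = 8 · 1 = 8
  d = 25: φ(25) · 𝟙(150/25) = 20 · 1 = 20
  d = 30: φ(30) · 𝟙(150/30) = 8 · 1 = 8
  d = 50: φ(50) · 𝟙(150/50) = 20 · 1 = 20
  d = 75: φ(75) · 𝟙(150/75) = 40 · 1 = 40
  d = 150: φ(150) · 𝟙(150/150) = 40 · 1 = 40
Summing: (φ * 𝟙)(150) = 1 + 1 + 2 + 4 + 2 + 4 + 8 + 20 + 8 + 20 + 40 + 40 = 150.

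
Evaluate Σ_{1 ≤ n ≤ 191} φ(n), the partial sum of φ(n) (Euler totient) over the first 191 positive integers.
Σ_{n ≤ 191} φ(n) = 11166

Compute φ(n) for each 1 ≤ n ≤ 191: φ(1) = 1, φ(2) = 1, φ(3) = 2, φ(4) = 2, φ(5) = 4, φ(6) = 2, φ(7) = 6, φ(8) = 4, φ(9) = 6, φ(10) = 4, φ(11) = 10, φ(12) = 4, φ(13) = 12, φ(14) = 6, φ(15) = 8, φ(16) = 8, φ(17) = 16, φ(18) = 6, φ(19) = 18, φ(20) = 8, φ(21) = 12, φ(22) = 10, φ(23) = 22, φ(24) = 8, φ(25) = 20, φ(26) = 12, φ(27) = 18, φ(28) = 12, φ(29) = 28, φ(30) = 8, φ(31) = 30, φ(32) = 16, φ(33) = 20, φ(34) = 16, φ(35) = 24, φ(36) = 12, φ(37) = 36, φ(38) = 18, φ(39) = 24, φ(40) = 16, φ(41) = 40, φ(42) = 12, φ(43) = 42, φ(44) = 20, φ(45) = 24, φ(46) = 22, φ(47) = 46, φ(48) = 16, φ(49) = 42, φ(50) = 20, φ(51) = 32, φ(52) = 24, φ(53) = 52, φ(54) = 18, φ(55) = 40, φ(56) = 24, φ(57) = 36, φ(58) = 28, φ(59) = 58, φ(60) = 16, φ(61) = 60, φ(62) = 30, φ(63) = 36, φ(64) = 32, φ(65) = 48, φ(66) = 20, φ(67) = 66, φ(68) = 32, φ(69) = 44, φ(70) = 24, φ(71) = 70, φ(72) = 24, φ(73) = 72, φ(74) = 36, φ(75) = 40, φ(76) = 36, φ(77) = 60, φ(78) = 24, φ(79) = 78, φ(80) = 32, φ(81) = 54, φ(82) = 40, φ(83) = 82, φ(84) = 24, φ(85) = 64, φ(86) = 42, φ(87) = 56, φ(88) = 40, φ(89) = 88, φ(90) = 24, φ(91) = 72, φ(92) = 44, φ(93) = 60, φ(94) = 46, φ(95) = 72, φ(96) = 32, φ(97) = 96, φ(98) = 42, φ(99) = 60, φ(100) = 40, φ(101) = 100, φ(102) = 32, φ(103) = 102, φ(104) = 48, φ(105) = 48, φ(106) = 52, φ(107) = 106, φ(108) = 36, φ(109) = 108, φ(110) = 40, φ(111) = 72, φ(112) = 48, φ(113) = 112, φ(114) = 36, φ(115) = 88, φ(116) = 56, φ(117) = 72, φ(118) = 58, φ(119) = 96, φ(120) = 32, φ(121) = 110, φ(122) = 60, φ(123) = 80, φ(124) = 60, φ(125) = 100, φ(126) = 36, φ(127) = 126, φ(128) = 64, φ(129) = 84, φ(130) = 48, φ(131) = 130, φ(132) = 40, φ(133) = 108, φ(134) = 66, φ(135) = 72, φ(136) = 64, φ(137) = 136, φ(138) = 44, φ(139) = 138, φ(140) = 48, φ(141) = 92, φ(142) = 70, φ(143) = 120, φ(144) = 48, φ(145) = 112, φ(146) = 72, φ(147) = 84, φ(148) = 72, φ(149) = 148, φ(150) = 40, φ(151) = 150, φ(152) = 72, φ(153) = 96, φ(154) = 60, φ(155) = 120, φ(156) = 48, φ(157) = 156, φ(158) = 78, φ(159) = 104, φ(160) = 64, φ(161) = 132, φ(162) = 54, φ(163) = 162, φ(164) = 80, φ(165) = 80, φ(166) = 82, φ(167) = 166, φ(168) = 48, φ(169) = 156, φ(170) = 64, φ(171) = 108, φ(172) = 84, φ(173) = 172, φ(174) = 56, φ(175) = 120, φ(176) = 80, φ(177) = 116, φ(178) = 88, φ(179) = 178, φ(180) = 48, φ(181) = 180, φ(182) = 72, φ(183) = 120, φ(184) = 88, φ(185) = 144, φ(186) = 60, φ(187) = 160, φ(188) = 92, φ(189) = 108, φ(190) = 72, φ(191) = 190. Summing all 191 values: 11166. (Average order: Σ_{n ≤ x} φ(n) ~ (3/π²) x². For x = 191, (3/π²)·191² ≈ 11088.89.)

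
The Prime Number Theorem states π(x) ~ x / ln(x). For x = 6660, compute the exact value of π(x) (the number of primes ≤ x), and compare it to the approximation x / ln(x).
π(6660) = 858;  x/ln(x) ≈ 756.49;  relative error ≈ 11.83%.

Directly count primes up to 6660: π(6660) = 858. The PNT approximation gives 6660/ln(6660) ≈ 6660/8.80387 ≈ 756.49. Relative error (π(x) − x/ln(x)) / π(x) ≈ 11.83%; the approximation is known to undercount slightly (Li(x) is a better estimate).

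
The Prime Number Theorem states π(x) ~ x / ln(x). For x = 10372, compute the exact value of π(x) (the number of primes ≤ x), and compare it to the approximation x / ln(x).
π(10372) = 1272;  x/ln(x) ≈ 1121.68;  relative error ≈ 11.82%.

Directly count primes up to 10372: π(10372) = 1272. The PNT approximation gives 10372/ln(10372) ≈ 10372/9.24687 ≈ 1121.68. Relative error (π(x) − x/ln(x)) / π(x) ≈ 11.82%; the approximation is known to undercount slightly (Li(x) is a better estimate).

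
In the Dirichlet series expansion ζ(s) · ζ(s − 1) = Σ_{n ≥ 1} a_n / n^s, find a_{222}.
σ(222) = 456

In the product (Σ m^0/m^s)(Σ k / k^s) = Σ (Σ_{d | n} d) / n^s, the coefficient of 1/n^s is σ(n) = Σ_{d | n} d. For n = 222, divisors are [1, 2, 3, 6, 37, 74, 111, 222]; summing: σ(222) = 456.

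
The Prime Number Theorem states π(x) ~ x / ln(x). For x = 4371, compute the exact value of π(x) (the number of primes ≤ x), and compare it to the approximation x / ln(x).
π(4371) = 596;  x/ln(x) ≈ 521.43;  relative error ≈ 12.51%.

Directly count primes up to 4371: π(4371) = 596. The PNT approximation gives 4371/ln(4371) ≈ 4371/8.38275 ≈ 521.43. Relative error (π(x) − x/ln(x)) / π(x) ≈ 12.51%; the approximation is known to undercount slightly (Li(x) is a better estimate).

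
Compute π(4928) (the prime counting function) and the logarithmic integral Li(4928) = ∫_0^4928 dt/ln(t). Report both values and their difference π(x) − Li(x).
π(4928) = 657;  Li(4928) ≈ 675.82;  π(x) − Li(x) ≈ -18.82.

Direct count of primes ≤ 4928 gives π(4928) = 657. Numerical evaluation of the logarithmic integral gives Li(4928) ≈ 675.82. The difference π(x) − Li(x) ≈ -18.82 is typically negative for small/moderate x (Li(x) overestimates), though Littlewood's theorem shows this sign changes infinitely often.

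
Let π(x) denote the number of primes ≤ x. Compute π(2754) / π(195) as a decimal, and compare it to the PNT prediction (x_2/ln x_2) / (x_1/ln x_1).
π(2754)/π(195) = 402/44 ≈ 9.1364;  PNT prediction ≈ 9.4019.

π(195) = 44 and π(2754) = 402, so π(2754)/π(195) ≈ 9.1364. The PNT-predicted ratio is (2754/ln(2754)) / (195/ln(195)) ≈ 9.4019. The two agree to within a few percent, as expected.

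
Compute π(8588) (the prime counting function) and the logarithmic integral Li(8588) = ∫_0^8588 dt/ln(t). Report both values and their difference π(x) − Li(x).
π(8588) = 1069;  Li(8588) ≈ 1091.58;  π(x) − Li(x) ≈ -22.58.

Direct count of primes ≤ 8588 gives π(8588) = 1069. Numerical evaluation of the logarithmic integral gives Li(8588) ≈ 1091.58. The difference π(x) − Li(x) ≈ -22.58 is typically negative for small/moderate x (Li(x) overestimates), though Littlewood's theorem shows this sign changes infinitely often.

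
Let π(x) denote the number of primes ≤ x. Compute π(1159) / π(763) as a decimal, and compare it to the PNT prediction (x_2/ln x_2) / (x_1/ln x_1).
π(1159)/π(763) = 191/135 ≈ 1.4148;  PNT prediction ≈ 1.4290.

π(763) = 135 and π(1159) = 191, so π(1159)/π(763) ≈ 1.4148. The PNT-predicted ratio is (1159/ln(1159)) / (763/ln(763)) ≈ 1.4290. The two agree to within a few percent, as expected.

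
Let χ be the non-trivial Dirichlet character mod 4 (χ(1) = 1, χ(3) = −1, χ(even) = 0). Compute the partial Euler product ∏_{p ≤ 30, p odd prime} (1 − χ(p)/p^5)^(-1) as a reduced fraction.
∏ = 56323365267735696811786180032270097409625/56540602747326702466218687430868194033664

The odd primes p ≤ 30 are [3, 5, 7, 11, 13, 17, 19, 23, 29]. For each, χ(p) = 1 if p ≡ 1 mod 4, χ(p) = −1 if p ≡ 3 mod 4. Taking (1 − χ(p)/p^5)^(-1) = p^5/(p^5 − χ(p)): (1 − (-1)/3^5)^(-1) · (1 − (1)/5^5)^(-1) · (1 − (-1)/7^5)^(-1) · (1 − (-1)/11^5)^(-1) · (1 − (1)/13^5)^(-1) · (1 − (1)/17^5)^(-1) · (1 − (-1)/19^5)^(-1) · (1 − (-1)/23^5)^(-1) · (1 − (1)/29^5)^(-1) = 56323365267735696811786180032270097409625/56540602747326702466218687430868194033664.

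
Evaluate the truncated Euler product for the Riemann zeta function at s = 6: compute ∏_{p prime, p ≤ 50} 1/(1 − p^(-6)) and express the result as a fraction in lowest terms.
∏ = 739922824862544451640166694180680765476614483998462834502498139791315/727309058868145310276350820375862045292293308126790710400267935809536

The primes p ≤ 50 are [2, 3, 5, 7, 11, 13, 17, 19, 23, 29, 31, 37, 41, 43, 47]. For each prime, (1 − 1/p^6)^(-1) = p^6 / (p^6 − 1). The product is (1 − 1/2^6)^(-1), (1 − 1/3^6)^(-1), (1 − 1/5^6)^(-1), (1 − 1/7^6)^(-1), (1 − 1/11^6)^(-1), (1 − 1/13^6)^(-1), (1 − 1/17^6)^(-1), (1 − 1/19^6)^(-1), (1 − 1/23^6)^(-1), (1 − 1/29^6)^(-1), (1 − 1/31^6)^(-1), (1 − 1/37^6)^(-1), (1 − 1/41^6)^(-1), (1 − 1/43^6)^(-1), (1 − 1/47^6)^(-1) = ∏ p^6 / (p^6 − 1) = 739922824862544451640166694180680765476614483998462834502498139791315/727309058868145310276350820375862045292293308126790710400267935809536.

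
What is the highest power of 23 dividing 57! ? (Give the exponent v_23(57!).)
v_23(57!) = 2

Legendre's formula: v_p(n!) = Σ_{k ≥ 1} ⌊n / p^k⌋. For p = 23, n = 57, the terms are:
  ⌊57/23^1⌋ = ⌊57/23⌋ = 2
(the next term ⌊57/23^2⌋ = 0, terminating the sum). Summing: v_23(57!) = 2 = 2.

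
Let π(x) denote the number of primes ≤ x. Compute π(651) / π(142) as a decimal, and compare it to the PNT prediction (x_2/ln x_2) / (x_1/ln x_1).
π(651)/π(142) = 118/34 ≈ 3.4706;  PNT prediction ≈ 3.5070.

π(142) = 34 and π(651) = 118, so π(651)/π(142) ≈ 3.4706. The PNT-predicted ratio is (651/ln(651)) / (142/ln(142)) ≈ 3.5070. The two agree to within a few percent, as expected.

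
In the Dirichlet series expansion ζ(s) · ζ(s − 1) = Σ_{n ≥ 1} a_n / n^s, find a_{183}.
σ(183) = 248

In the product (Σ m^0/m^s)(Σ k / k^s) = Σ (Σ_{d | n} d) / n^s, the coefficient of 1/n^s is σ(n) = Σ_{d | n} d. For n = 183, divisors are [1, 3, 61, 183]; summing: σ(183) = 248.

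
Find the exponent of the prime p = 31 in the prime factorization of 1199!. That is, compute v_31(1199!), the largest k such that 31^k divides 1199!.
v_31(1199!) = 39

Legendre's formula: v_p(n!) = Σ_{k ≥ 1} ⌊n / p^k⌋. For p = 31, n = 1199, the terms are:
  ⌊1199/31^1⌋ = ⌊1199/31⌋ = 38
  ⌊1199/31^2⌋ = ⌊1199/961⌋ = 1
(the next term ⌊1199/31^3⌋ = 0, terminating the sum). Summing: v_31(1199!) = 38 + 1 = 39.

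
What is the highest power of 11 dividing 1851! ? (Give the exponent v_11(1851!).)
v_11(1851!) = 184

Legendre's formula: v_p(n!) = Σ_{k ≥ 1} ⌊n / p^k⌋. For p = 11, n = 1851, the terms are:
  ⌊1851/11^1⌋ = ⌊1851/11⌋ = 168
  ⌊1851/11^2⌋ = ⌊1851/121⌋ = 15
  ⌊1851/11^3⌋ = ⌊1851/1331⌋ = 1
(the next term ⌊1851/11^4⌋ = 0, terminating the sum). Summing: v_11(1851!) = 168 + 15 + 1 = 184.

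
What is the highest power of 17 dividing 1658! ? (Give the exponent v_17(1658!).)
v_17(1658!) = 102

Legendre's formula: v_p(n!) = Σ_{k ≥ 1} ⌊n / p^k⌋. For p = 17, n = 1658, the terms are:
  ⌊1658/17^1⌋ = ⌊1658/17⌋ = 97
  ⌊1658/17^2⌋ = ⌊1658/289⌋ = 5
(the next term ⌊1658/17^3⌋ = 0, terminating the sum). Summing: v_17(1658!) = 97 + 5 = 102.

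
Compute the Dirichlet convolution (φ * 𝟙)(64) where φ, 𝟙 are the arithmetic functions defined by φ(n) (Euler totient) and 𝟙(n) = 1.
(φ * 𝟙)(64) = 64

Divisors of 64: [1, 2, 4, 8, 16, 32, 64]. For each d | 64:
  d = 1: φ(1) · 𝟙(64/1) = 1 · 1 = 1
  d = 2: φ(2) · 𝟙(64/2) = 1 · 1 = 1
  d = 4: φ(4) · 𝟙(64/4) = 2 · 1 = 2
  d = 8: φ(8) · 𝟙(64/8) = 4 · 1 = 4
  d = 16: φ(16) · 𝟙(64/16) = 8 · 1 = 8
  d = 32: φ(32) · 𝟙(64/32) = 16 · 1 = 16
  d = 64: φ(64) · 𝟙(64/64) = 32 · 1 = 32
Summing: (φ * 𝟙)(64) = 1 + 1 + 2 + 4 + 8 + 16 + 32 = 64.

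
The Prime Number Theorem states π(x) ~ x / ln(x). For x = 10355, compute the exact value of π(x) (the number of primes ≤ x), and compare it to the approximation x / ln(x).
π(10355) = 1270;  x/ln(x) ≈ 1120.04;  relative error ≈ 11.81%.

Directly count primes up to 10355: π(10355) = 1270. The PNT approximation gives 10355/ln(10355) ≈ 10355/9.24522 ≈ 1120.04. Relative error (π(x) − x/ln(x)) / π(x) ≈ 11.81%; the approximation is known to undercount slightly (Li(x) is a better estimate).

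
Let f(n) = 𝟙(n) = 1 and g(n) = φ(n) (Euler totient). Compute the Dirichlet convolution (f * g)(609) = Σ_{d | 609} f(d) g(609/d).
(𝟙 * φ)(609) = 609

Divisors of 609: [1, 3, 7, 21, 29, 87, 203, 609]. For each d | 609:
  d = 1: 𝟙(1) · φ(609/1) = 1 · 336 = 336
  d = 3: 𝟙(3) · φ(609/3) = 1 · 168 = 168
  d = 7: 𝟙(7) · φ(609/7) = 1 · 56 = 56
  d = 21: 𝟙(21) · φ(609/21) = 1 · 28 = 28
  d = 29: 𝟙(29) · φ(609/29) = 1 · 12 = 12
  d = 87: 𝟙(87) · φ(609/87) = 1 · 6 = 6
  d = 203: 𝟙(203) · φ(609/203) = 1 · 2 = 2
  d = 609: 𝟙(609) · φ(609/609) = 1 · 1 = 1
Summing: (𝟙 * φ)(609) = 336 + 168 + 56 + 28 + 12 + 6 + 2 + 1 = 609.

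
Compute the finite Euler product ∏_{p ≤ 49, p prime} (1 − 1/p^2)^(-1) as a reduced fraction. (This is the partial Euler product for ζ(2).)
∏ = 162139622078364740433577733/98952027459385036898304000

The primes p ≤ 49 are [2, 3, 5, 7, 11, 13, 17, 19, 23, 29, 31, 37, 41, 43, 47]. For each prime, (1 − 1/p^2)^(-1) = p^2 / (p^2 − 1). The product is (1 − 1/2^2)^(-1), (1 − 1/3^2)^(-1), (1 − 1/5^2)^(-1), (1 − 1/7^2)^(-1), (1 − 1/11^2)^(-1), (1 − 1/13^2)^(-1), (1 − 1/17^2)^(-1), (1 − 1/19^2)^(-1), (1 − 1/23^2)^(-1), (1 − 1/29^2)^(-1), (1 − 1/31^2)^(-1), (1 − 1/37^2)^(-1), (1 − 1/41^2)^(-1), (1 − 1/43^2)^(-1), (1 − 1/47^2)^(-1) = ∏ p^2 / (p^2 − 1) = 162139622078364740433577733/98952027459385036898304000.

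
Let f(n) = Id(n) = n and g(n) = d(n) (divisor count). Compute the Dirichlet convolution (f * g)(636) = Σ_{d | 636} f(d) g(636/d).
(Id * d)(636) = 3025

Divisors of 636: [1, 2, 3, 4, 6, 12, 53, 106, 159, 212, 318, 636]. For each d | 636:
  d = 1: Id(1) · d(636/1) = 1 · 12 = 12
  d = 2: Id(2) · d(636/2) = 2 · 8 = 16
  d = 3: Id(3) · d(636/3) = 3 · 6 = 18
  d = 4: Id(4) · d(636/4) = 4 · 4 = 16
  d = 6: Id(6) · d(636/6) = 6 · 4 = 24
  d = 12: Id(12) · d(636/12) = 12 · 2 = 24
  d = 53: Id(53) · d(636/53) = 53 · 6 = 318
  d = 106: Id(106) · d(636/106) = 106 · 4 = 424
  d = 159: Id(159) · d(636/159) = 159 · 3 = 477
  d = 212: Id(212) · d(636/212) = 212 · 2 = 424
  d = 318: Id(318) · d(636/318) = 318 · 2 = 636
  d = 636: Id(636) · d(636/636) = 636 · 1 = 636
Summing: (Id * d)(636) = 12 + 16 + 18 + 16 + 24 + 24 + 318 + 424 + 477 + 424 + 636 + 636 = 3025.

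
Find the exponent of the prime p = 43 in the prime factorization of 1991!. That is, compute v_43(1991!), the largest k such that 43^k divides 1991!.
v_43(1991!) = 47

Legendre's formula: v_p(n!) = Σ_{k ≥ 1} ⌊n / p^k⌋. For p = 43, n = 1991, the terms are:
  ⌊1991/43^1⌋ = ⌊1991/43⌋ = 46
  ⌊1991/43^2⌋ = ⌊1991/1849⌋ = 1
(the next term ⌊1991/43^3⌋ = 0, terminating the sum). Summing: v_43(1991!) = 46 + 1 = 47.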